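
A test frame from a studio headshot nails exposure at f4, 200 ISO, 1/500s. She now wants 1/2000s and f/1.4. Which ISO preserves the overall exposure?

Shutter speed: 1/500 → 1/1000 → 1/2000 — 2 stops faster (darker).
Aperture: f/4 → f/2.8 → f/2 → f/1.4 — 3 stops wider (brighter).
Net change so far: 1 stop brighter. Offset with the ISO: 200 → 100.

ISO 100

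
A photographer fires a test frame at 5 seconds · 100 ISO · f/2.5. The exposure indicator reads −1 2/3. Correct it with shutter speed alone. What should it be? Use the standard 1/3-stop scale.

Underexposed by 1 2/3 stops → need 1 2/3 stops brighter.
Shutter speed: 5 → 6 → 8 → 10 → 13 → 15.

15 s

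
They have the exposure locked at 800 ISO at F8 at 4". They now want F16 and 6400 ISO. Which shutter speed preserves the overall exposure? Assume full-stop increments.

Aperture: f/8 → f/11 → f/16 — 2 stops narrower (darker).
ISO: 800 → 1600 → 3200 → 6400 — 3 stops raised (brighter).
Net change so far: 1 stop brighter. Offset with the shutter speed: 4 → 2.

2 s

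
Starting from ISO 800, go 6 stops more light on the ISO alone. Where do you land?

ISO: 800 → 1600 → 3200 → 6400 → 12800 → 25600 → 51200 — 6 stops raised (brighter).

ISO 51200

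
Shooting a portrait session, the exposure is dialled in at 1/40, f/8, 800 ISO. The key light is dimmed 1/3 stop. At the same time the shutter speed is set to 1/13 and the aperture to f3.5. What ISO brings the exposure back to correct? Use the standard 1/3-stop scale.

ISO 64

Scene light: 1/3 stop darker.
Shutter speed: 1/40 → 1/30 → 1/25 → 1/20 → 1/15 → 1/13 — 1 2/3 stops slower (brighter).
Aperture: f/8 → f/7.1 → f/6.3 → f/5.6 → f/5 → f/4.5 → f/4 → f/3.5 — 2 1/3 stops wider (brighter).
Net so far: 3 2/3 stops brighter. ISO: 800 → 640 → 500 → 400 → 320 → 250 → 200 → 160 → 125 → 100 → 80 → 64.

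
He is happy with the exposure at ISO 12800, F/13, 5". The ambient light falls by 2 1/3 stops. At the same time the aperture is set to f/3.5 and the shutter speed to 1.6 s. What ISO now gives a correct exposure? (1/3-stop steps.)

Scene light: 2 1/3 stops darker.
Aperture: f/13 → f/11 → f/10 → f/9 → f/8 → f/7.1 → f/6.3 → f/5.6 → f/5 → f/4.5 → f/4 → f/3.5 — 3 2/3 stops wider (brighter).
Shutter speed: 5 → 4 → 3.2 → 2.5 → 2 → 1.6 — 1 2/3 stops faster (darker).
Net so far: 1/3 stop darker. ISO: 12800 → 16000.

ISO 16000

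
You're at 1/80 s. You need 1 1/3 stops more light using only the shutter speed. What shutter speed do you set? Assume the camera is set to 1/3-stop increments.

Shutter speed: 1/80 → 1/60 → 1/50 → 1/40 → 1/30 — 1 1/3 stops longer (brighter).

1/30s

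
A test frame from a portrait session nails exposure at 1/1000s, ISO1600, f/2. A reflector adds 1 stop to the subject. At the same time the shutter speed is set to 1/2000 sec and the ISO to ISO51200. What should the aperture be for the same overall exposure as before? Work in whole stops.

f/11

Scene light: 1 stop brighter.
Shutter speed: 1/1000 → 1/2000 — 1 stop faster (darker).
ISO: 1600 → 3200 → 6400 → 12800 → 25600 → 51200 — 5 stops higher (brighter).
Net so far: 5 stops brighter. Aperture: f/2 → f/2.8 → f/4 → f/5.6 → f/8 → f/11.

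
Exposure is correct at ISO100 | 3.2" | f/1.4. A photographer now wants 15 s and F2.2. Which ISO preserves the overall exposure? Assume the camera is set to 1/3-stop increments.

Shutter speed: 3.2 → 4 → 5 → 6 → 8 → 10 → 13 → 15 — 2 1/3 stops slower (brighter).
Aperture: f/1.4 → f/1.6 → f/1.8 → f/2 → f/2.2 — 1 1/3 stops smaller aperture (darker).
Net change so far: 1 stop brighter. Offset with the ISO: 100 → 80 → 64 → 50.

ISO 50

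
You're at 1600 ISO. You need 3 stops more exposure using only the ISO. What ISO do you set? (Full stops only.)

ISO: 1600 → 3200 → 6400 → 12800 — 3 stops higher (brighter).

ISO 12800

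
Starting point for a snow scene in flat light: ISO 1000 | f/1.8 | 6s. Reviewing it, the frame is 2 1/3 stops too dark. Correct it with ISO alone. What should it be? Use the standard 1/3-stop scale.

ISO 5000

Underexposed by 2 1/3 stops → need 2 1/3 stops brighter.
ISO: 1000 → 1250 → 1600 → 2000 → 2500 → 3200 → 4000 → 5000.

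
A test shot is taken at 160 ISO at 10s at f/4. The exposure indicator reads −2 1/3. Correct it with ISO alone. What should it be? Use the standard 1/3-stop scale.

ISO 800

Underexposed by 2 1/3 stops → need 2 1/3 stops brighter.
ISO: 160 → 200 → 250 → 320 → 400 → 500 → 640 → 800.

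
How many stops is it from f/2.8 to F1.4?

2 stops

f/2.8 → f/2 → f/1.4 — count the steps: 2 stops.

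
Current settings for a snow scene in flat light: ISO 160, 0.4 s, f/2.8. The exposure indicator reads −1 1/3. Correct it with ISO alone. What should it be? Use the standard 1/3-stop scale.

ISO 400

Underexposed by 1 1/3 stops → need 1 1/3 stops brighter.
ISO: 160 → 200 → 250 → 320 → 400.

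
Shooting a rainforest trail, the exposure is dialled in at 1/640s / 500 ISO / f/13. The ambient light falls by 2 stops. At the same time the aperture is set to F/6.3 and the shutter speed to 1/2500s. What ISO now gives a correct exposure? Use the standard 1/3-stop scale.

Scene light: 2 stops darker.
Aperture: f/13 → f/11 → f/10 → f/9 → f/8 → f/7.1 → f/6.3 — 2 stops opened up (brighter).
Shutter speed: 1/640 → 1/800 → 1/1000 → 1/1250 → 1/1600 → 1/2000 → 1/2500 — 2 stops faster (darker).
Net so far: 2 stops darker. ISO: 500 → 640 → 800 → 1000 → 1250 → 1600 → 2000.

ISO 2000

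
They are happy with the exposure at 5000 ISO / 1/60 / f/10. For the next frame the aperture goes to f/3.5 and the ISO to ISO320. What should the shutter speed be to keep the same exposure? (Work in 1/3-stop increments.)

Aperture: f/10 → f/9 → f/8 → f/7.1 → f/6.3 → f/5.6 → f/5 → f/4.5 → f/4 → f/3.5 — 3 stops wider (brighter).
ISO: 5000 → 4000 → 3200 → 2500 → 2000 → 1600 → 1250 → 1000 → 800 → 640 → 500 → 400 → 320 — 4 stops dropped (darker).
Net change so far: 1 stop darker. Offset with the shutter speed: 1/60 → 1/50 → 1/40 → 1/30.

1/30s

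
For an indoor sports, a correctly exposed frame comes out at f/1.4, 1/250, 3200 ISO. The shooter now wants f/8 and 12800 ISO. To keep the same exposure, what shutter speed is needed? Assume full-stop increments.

1/30s

Aperture: f/1.4 → f/2 → f/2.8 → f/4 → f/5.6 → f/8 — 5 stops narrower (darker).
ISO: 3200 → 6400 → 12800 — 2 stops higher (brighter).
Net change so far: 3 stops darker. Offset with the shutter speed: 1/250 → 1/125 → 1/60 → 1/30.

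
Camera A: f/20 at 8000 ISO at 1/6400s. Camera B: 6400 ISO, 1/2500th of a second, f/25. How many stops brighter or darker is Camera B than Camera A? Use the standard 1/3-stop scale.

Aperture: f/20 → f/22 → f/25 — 2/3 stop narrower (darker).
Shutter speed: 1/6400 → 1/5000 → 1/4000 → 1/3200 → 1/2500 — 1 1/3 stops longer (brighter).
ISO: 8000 → 6400 — 1/3 stop dropped (darker).
Net: −2/3 +1 1/3 −1/3 = +1/3 stops.

1/3 stop brighter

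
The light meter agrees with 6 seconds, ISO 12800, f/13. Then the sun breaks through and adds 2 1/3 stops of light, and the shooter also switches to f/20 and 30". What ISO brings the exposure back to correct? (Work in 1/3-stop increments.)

ISO 1250

Scene light: 2 1/3 stops brighter.
Aperture: f/13 → f/14 → f/16 → f/18 → f/20 — 1 1/3 stops stopped down (darker).
Shutter speed: 6 → 8 → 10 → 13 → 15 → 20 → 25 → 30 — 2 1/3 stops longer (brighter).
Net so far: 3 1/3 stops brighter. ISO: 12800 → 10000 → 8000 → 6400 → 5000 → 4000 → 3200 → 2500 → 2000 → 1600 → 1250.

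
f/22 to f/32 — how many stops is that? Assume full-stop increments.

1 stop

f/22 → f/32 — count the steps: 1 stop.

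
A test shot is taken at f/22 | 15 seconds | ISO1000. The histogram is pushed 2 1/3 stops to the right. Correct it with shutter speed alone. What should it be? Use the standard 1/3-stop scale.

Overexposed by 2 1/3 stops → need 2 1/3 stops darker.
Shutter speed: 15 → 13 → 10 → 8 → 6 → 5 → 4 → 3.2.

3.2 s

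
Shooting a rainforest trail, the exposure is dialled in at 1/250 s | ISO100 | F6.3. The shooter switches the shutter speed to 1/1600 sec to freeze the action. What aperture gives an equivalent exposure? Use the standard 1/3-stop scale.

f/2.5

Shutter speed: 1/250 → 1/320 → 1/400 → 1/500 → 1/640 → 1/800 → 1/1000 → 1/1250 → 1/1600 — 2 2/3 stops faster (darker).
Need 2 2/3 stops brighter from the aperture: f/6.3 → f/5.6 → f/5 → f/4.5 → f/4 → f/3.5 → f/3.2 → f/2.8 → f/2.5.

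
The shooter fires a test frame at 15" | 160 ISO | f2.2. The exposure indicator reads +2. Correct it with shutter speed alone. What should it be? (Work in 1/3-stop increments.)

Overexposed by 2 stops → need 2 stops darker.
Shutter speed: 15 → 13 → 10 → 8 → 6 → 5 → 4.

4 s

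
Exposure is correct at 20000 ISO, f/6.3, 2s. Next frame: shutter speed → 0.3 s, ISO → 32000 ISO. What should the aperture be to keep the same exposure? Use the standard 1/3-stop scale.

f/3.2

Shutter speed: 2 → 1.6 → 1.3 → 1 → 0.8 → 0.6 → 0.5 → 0.4 → 0.3 — 2 2/3 stops faster (darker).
ISO: 20000 → 25600 → 32000 — 2/3 stop higher (brighter).
Net change so far: 2 stops darker. Offset with the aperture: f/6.3 → f/5.6 → f/5 → f/4.5 → f/4 → f/3.5 → f/3.2.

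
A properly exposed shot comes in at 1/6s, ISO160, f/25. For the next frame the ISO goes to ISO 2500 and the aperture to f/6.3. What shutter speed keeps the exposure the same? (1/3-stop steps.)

ISO: 160 → 200 → 250 → 320 → 400 → 500 → 640 → 800 → 1000 → 1250 → 1600 → 2000 → 2500 — 4 stops higher (brighter).
Aperture: f/25 → f/22 → f/20 → f/18 → f/16 → f/14 → f/13 → f/11 → f/10 → f/9 → f/8 → f/7.1 → f/6.3 — 4 stops opened up (brighter).
Net change so far: 8 stops brighter. Offset with the shutter speed: 1/6 → 1/8 → 1/10 → 1/13 → 1/15 → 1/20 → 1/25 → 1/30 → 1/40 → 1/50 → 1/60 → 1/80 → 1/100 → 1/125 → 1/160 → 1/200 → 1/250 → 1/320 → 1/400 → 1/500 → 1/640 → 1/800 → 1/1000 → 1/1250 → 1/1600.

1/1600s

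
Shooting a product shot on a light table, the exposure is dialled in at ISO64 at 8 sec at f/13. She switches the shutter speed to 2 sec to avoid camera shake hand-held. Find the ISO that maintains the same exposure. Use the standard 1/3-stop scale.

ISO 250

Shutter speed: 8 → 6 → 5 → 4 → 3.2 → 2.5 → 2 — 2 stops faster (darker).
Need 2 stops brighter from the ISO: 64 → 80 → 100 → 125 → 160 → 200 → 250.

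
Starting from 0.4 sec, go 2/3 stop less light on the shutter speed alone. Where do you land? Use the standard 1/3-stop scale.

1/4s

Shutter speed: 0.4 → 0.3 → 1/4 — 2/3 stop shorter (darker).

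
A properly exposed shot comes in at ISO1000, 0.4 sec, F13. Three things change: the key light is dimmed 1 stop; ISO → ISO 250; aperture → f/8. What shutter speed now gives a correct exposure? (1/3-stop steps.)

Scene light: 1 stop darker.
ISO: 1000 → 800 → 640 → 500 → 400 → 320 → 250 — 2 stops lower (darker).
Aperture: f/13 → f/11 → f/10 → f/9 → f/8 — 1 1/3 stops larger aperture (brighter).
Net so far: 1 2/3 stops darker. Shutter speed: 0.4 → 0.5 → 0.6 → 0.8 → 1 → 1.3.

1.3 s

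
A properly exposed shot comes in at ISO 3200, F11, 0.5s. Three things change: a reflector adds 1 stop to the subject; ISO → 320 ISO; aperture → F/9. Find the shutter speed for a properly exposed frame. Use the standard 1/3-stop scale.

Scene light: 1 stop brighter.
ISO: 3200 → 2500 → 2000 → 1600 → 1250 → 1000 → 800 → 640 → 500 → 400 → 320 — 3 1/3 stops dropped (darker).
Aperture: f/11 → f/10 → f/9 — 2/3 stop wider (brighter).
Net so far: 1 2/3 stops darker. Shutter speed: 0.5 → 0.6 → 0.8 → 1 → 1.3 → 1.6.

1.6 s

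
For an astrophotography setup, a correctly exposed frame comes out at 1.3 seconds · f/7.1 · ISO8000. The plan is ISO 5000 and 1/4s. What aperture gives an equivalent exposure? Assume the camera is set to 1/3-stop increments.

f/2.5

ISO: 8000 → 6400 → 5000 — 2/3 stop lower (darker).
Shutter speed: 1.3 → 1 → 0.8 → 0.6 → 0.5 → 0.4 → 0.3 → 1/4 — 2 1/3 stops shorter (darker).
Net change so far: 3 stops darker. Offset with the aperture: f/7.1 → f/6.3 → f/5.6 → f/5 → f/4.5 → f/4 → f/3.5 → f/3.2 → f/2.8 → f/2.5.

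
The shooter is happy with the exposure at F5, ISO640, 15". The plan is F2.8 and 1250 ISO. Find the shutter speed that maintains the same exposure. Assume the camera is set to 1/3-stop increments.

2.5 s

Aperture: f/5 → f/4.5 → f/4 → f/3.5 → f/3.2 → f/2.8 — 1 2/3 stops opened up (brighter).
ISO: 640 → 800 → 1000 → 1250 — 1 stop higher (brighter).
Net change so far: 2 2/3 stops brighter. Offset with the shutter speed: 15 → 13 → 10 → 8 → 6 → 5 → 4 → 3.2 → 2.5.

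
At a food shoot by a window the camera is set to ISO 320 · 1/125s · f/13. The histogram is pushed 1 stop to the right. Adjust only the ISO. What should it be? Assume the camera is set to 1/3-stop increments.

ISO 160

Overexposed by 1 stop → need 1 stop darker.
ISO: 320 → 250 → 200 → 160.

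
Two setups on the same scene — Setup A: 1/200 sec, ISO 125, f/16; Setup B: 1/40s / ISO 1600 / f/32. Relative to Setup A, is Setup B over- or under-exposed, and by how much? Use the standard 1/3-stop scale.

Aperture: f/16 → f/18 → f/20 → f/22 → f/25 → f/29 → f/32 — 2 stops smaller aperture (darker).
Shutter speed: 1/200 → 1/160 → 1/125 → 1/100 → 1/80 → 1/60 → 1/50 → 1/40 — 2 1/3 stops longer (brighter).
ISO: 125 → 160 → 200 → 250 → 320 → 400 → 500 → 640 → 800 → 1000 → 1250 → 1600 — 3 2/3 stops raised (brighter).
Net: −2 +2 1/3 +3 2/3 = +4 stops.

4 stops brighter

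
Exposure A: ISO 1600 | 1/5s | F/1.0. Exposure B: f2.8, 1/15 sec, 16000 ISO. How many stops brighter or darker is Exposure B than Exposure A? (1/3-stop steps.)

Aperture: f/1.0 → f/1.1 → f/1.2 → f/1.4 → f/1.6 → f/1.8 → f/2 → f/2.2 → f/2.5 → f/2.8 — 3 stops stopped down (darker).
Shutter speed: 1/5 → 1/6 → 1/8 → 1/10 → 1/13 → 1/15 — 1 2/3 stops faster (darker).
ISO: 1600 → 2000 → 2500 → 3200 → 4000 → 5000 → 6400 → 8000 → 10000 → 12800 → 16000 — 3 1/3 stops raised (brighter).
Net: −3 −1 2/3 +3 1/3 = −1 1/3 stops.

1 1/3 stops darker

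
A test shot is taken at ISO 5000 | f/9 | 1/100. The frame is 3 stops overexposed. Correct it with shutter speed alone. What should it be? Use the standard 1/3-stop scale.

Overexposed by 3 stops → need 3 stops darker.
Shutter speed: 1/100 → 1/125 → 1/160 → 1/200 → 1/250 → 1/320 → 1/400 → 1/500 → 1/640 → 1/800.

1/800s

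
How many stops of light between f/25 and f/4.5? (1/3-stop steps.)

f/25 → f/22 → f/20 → f/18 → f/16 → f/14 → f/13 → f/11 → f/10 → f/9 → f/8 → f/7.1 → f/6.3 → f/5.6 → f/5 → f/4.5 — count the steps: 15 third-stops = 5 stops.

5 stops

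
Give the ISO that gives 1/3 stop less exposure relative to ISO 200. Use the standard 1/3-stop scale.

ISO 160

ISO: 200 → 160 — 1/3 stop dropped (darker).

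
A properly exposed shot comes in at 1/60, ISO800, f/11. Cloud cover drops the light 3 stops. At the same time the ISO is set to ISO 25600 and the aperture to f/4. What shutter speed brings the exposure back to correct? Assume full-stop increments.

Scene light: 3 stops darker.
ISO: 800 → 1600 → 3200 → 6400 → 12800 → 25600 — 5 stops higher (brighter).
Aperture: f/11 → f/8 → f/5.6 → f/4 — 3 stops larger aperture (brighter).
Net so far: 5 stops brighter. Shutter speed: 1/60 → 1/125 → 1/250 → 1/500 → 1/1000 → 1/2000.

1/2000s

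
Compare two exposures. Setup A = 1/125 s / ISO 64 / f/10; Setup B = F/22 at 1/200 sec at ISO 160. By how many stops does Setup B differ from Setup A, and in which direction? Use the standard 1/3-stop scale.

Aperture: f/10 → f/11 → f/13 → f/14 → f/16 → f/18 → f/20 → f/22 — 2 1/3 stops stopped down (darker).
Shutter speed: 1/125 → 1/160 → 1/200 — 2/3 stop shorter (darker).
ISO: 64 → 80 → 100 → 125 → 160 — 1 1/3 stops higher (brighter).
Net: −2 1/3 −2/3 +1 1/3 = −1 2/3 stops.

1 2/3 stops darker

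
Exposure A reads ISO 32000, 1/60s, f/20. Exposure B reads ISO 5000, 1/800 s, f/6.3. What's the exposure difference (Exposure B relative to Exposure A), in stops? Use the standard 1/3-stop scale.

3 stops darker

Aperture: f/20 → f/18 → f/16 → f/14 → f/13 → f/11 → f/10 → f/9 → f/8 → f/7.1 → f/6.3 — 3 1/3 stops wider (brighter).
Shutter speed: 1/60 → 1/80 → 1/100 → 1/125 → 1/160 → 1/200 → 1/250 → 1/320 → 1/400 → 1/500 → 1/640 → 1/800 — 3 2/3 stops shorter (darker).
ISO: 32000 → 25600 → 20000 → 16000 → 12800 → 10000 → 8000 → 6400 → 5000 — 2 2/3 stops dropped (darker).
Net: +3 1/3 −3 2/3 −2 2/3 = −3 stops.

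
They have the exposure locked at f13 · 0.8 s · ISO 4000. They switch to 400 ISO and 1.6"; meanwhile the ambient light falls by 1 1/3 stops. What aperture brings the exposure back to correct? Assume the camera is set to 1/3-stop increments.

f/3.5

Scene light: 1 1/3 stops darker.
ISO: 4000 → 3200 → 2500 → 2000 → 1600 → 1250 → 1000 → 800 → 640 → 500 → 400 — 3 1/3 stops dropped (darker).
Shutter speed: 0.8 → 1 → 1.3 → 1.6 — 1 stop slower (brighter).
Net so far: 3 2/3 stops darker. Aperture: f/13 → f/11 → f/10 → f/9 → f/8 → f/7.1 → f/6.3 → f/5.6 → f/5 → f/4.5 → f/4 → f/3.5.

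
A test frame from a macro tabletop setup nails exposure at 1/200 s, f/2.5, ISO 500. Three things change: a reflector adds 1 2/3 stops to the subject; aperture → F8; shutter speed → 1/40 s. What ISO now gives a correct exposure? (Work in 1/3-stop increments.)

ISO 320

Scene light: 1 2/3 stops brighter.
Aperture: f/2.5 → f/2.8 → f/3.2 → f/3.5 → f/4 → f/4.5 → f/5 → f/5.6 → f/6.3 → f/7.1 → f/8 — 3 1/3 stops smaller aperture (darker).
Shutter speed: 1/200 → 1/160 → 1/125 → 1/100 → 1/80 → 1/60 → 1/50 → 1/40 — 2 1/3 stops slower (brighter).
Net so far: 2/3 stop brighter. ISO: 500 → 400 → 320.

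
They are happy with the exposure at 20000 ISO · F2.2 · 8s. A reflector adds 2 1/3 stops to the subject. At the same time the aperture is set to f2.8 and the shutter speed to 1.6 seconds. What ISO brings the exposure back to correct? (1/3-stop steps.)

ISO 32000

Scene light: 2 1/3 stops brighter.
Aperture: f/2.2 → f/2.5 → f/2.8 — 2/3 stop stopped down (darker).
Shutter speed: 8 → 6 → 5 → 4 → 3.2 → 2.5 → 2 → 1.6 — 2 1/3 stops faster (darker).
Net so far: 2/3 stop darker. ISO: 20000 → 25600 → 32000.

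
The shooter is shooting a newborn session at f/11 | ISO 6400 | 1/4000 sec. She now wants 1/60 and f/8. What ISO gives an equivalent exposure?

ISO 50

Shutter speed: 1/4000 → 1/2000 → 1/1000 → 1/500 → 1/250 → 1/125 → 1/60 — 6 stops slower (brighter).
Aperture: f/11 → f/8 — 1 stop opened up (brighter).
Net change so far: 7 stops brighter. Offset with the ISO: 6400 → 3200 → 1600 → 800 → 400 → 200 → 100 → 50.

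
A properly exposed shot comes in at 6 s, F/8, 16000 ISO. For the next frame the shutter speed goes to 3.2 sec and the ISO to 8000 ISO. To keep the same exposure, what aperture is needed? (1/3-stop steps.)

Shutter speed: 6 → 5 → 4 → 3.2 — 1 stop shorter (darker).
ISO: 16000 → 12800 → 10000 → 8000 — 1 stop dropped (darker).
Net change so far: 2 stops darker. Offset with the aperture: f/8 → f/7.1 → f/6.3 → f/5.6 → f/5 → f/4.5 → f/4.

f/4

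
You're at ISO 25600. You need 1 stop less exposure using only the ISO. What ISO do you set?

ISO 12800

ISO: 25600 → 12800 — 1 stop dropped (darker).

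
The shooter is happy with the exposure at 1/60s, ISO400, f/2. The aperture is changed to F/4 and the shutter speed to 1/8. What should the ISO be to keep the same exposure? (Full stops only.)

Aperture: f/2 → f/2.8 → f/4 — 2 stops narrower (darker).
Shutter speed: 1/60 → 1/30 → 1/15 → 1/8 — 3 stops longer (brighter).
Net change so far: 1 stop brighter. Offset with the ISO: 400 → 200.

ISO 200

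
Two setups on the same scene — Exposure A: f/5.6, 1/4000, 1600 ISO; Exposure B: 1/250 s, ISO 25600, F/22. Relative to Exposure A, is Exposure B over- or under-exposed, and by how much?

4 stops brighter

Aperture: f/5.6 → f/8 → f/11 → f/16 → f/22 — 4 stops stopped down (darker).
Shutter speed: 1/4000 → 1/2000 → 1/1000 → 1/500 → 1/250 — 4 stops longer (brighter).
ISO: 1600 → 3200 → 6400 → 12800 → 25600 — 4 stops raised (brighter).
Net: −4 +4 +4 = +4 stops.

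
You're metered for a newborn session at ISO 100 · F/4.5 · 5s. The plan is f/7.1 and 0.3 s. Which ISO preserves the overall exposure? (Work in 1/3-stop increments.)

ISO 4000

Aperture: f/4.5 → f/5 → f/5.6 → f/6.3 → f/7.1 — 1 1/3 stops smaller aperture (darker).
Shutter speed: 5 → 4 → 3.2 → 2.5 → 2 → 1.6 → 1.3 → 1 → 0.8 → 0.6 → 0.5 → 0.4 → 0.3 — 4 stops shorter (darker).
Net change so far: 5 1/3 stops darker. Offset with the ISO: 100 → 125 → 160 → 200 → 250 → 320 → 400 → 500 → 640 → 800 → 1000 → 1250 → 1600 → 2000 → 2500 → 3200 → 4000.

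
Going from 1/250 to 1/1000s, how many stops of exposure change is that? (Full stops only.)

2 stops

1/250 → 1/500 → 1/1000 — count the steps: 2 stops.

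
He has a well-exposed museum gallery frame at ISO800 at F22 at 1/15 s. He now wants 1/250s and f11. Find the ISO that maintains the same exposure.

ISO 3200

Shutter speed: 1/15 → 1/30 → 1/60 → 1/125 → 1/250 — 4 stops shorter (darker).
Aperture: f/22 → f/16 → f/11 — 2 stops wider (brighter).
Net change so far: 2 stops darker. Offset with the ISO: 800 → 1600 → 3200.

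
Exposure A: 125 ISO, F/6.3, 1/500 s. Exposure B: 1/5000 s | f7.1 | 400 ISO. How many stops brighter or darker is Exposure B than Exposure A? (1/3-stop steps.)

2 stops darker

Aperture: f/6.3 → f/7.1 — 1/3 stop stopped down (darker).
Shutter speed: 1/500 → 1/640 → 1/800 → 1/1000 → 1/1250 → 1/1600 → 1/2000 → 1/2500 → 1/3200 → 1/4000 → 1/5000 — 3 1/3 stops shorter (darker).
ISO: 125 → 160 → 200 → 250 → 320 → 400 — 1 2/3 stops higher (brighter).
Net: −1/3 −3 1/3 +1 2/3 = −2 stops.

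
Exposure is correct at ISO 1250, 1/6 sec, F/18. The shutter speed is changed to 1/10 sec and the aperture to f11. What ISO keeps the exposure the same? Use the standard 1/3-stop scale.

ISO 800

Shutter speed: 1/6 → 1/8 → 1/10 — 2/3 stop faster (darker).
Aperture: f/18 → f/16 → f/14 → f/13 → f/11 — 1 1/3 stops wider (brighter).
Net change so far: 2/3 stop brighter. Offset with the ISO: 1250 → 1000 → 800.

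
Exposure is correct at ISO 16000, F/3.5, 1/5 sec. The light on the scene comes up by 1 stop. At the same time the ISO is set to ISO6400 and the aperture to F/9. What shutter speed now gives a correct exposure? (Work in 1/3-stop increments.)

1.6 s

Scene light: 1 stop brighter.
ISO: 16000 → 12800 → 10000 → 8000 → 6400 — 1 1/3 stops dropped (darker).
Aperture: f/3.5 → f/4 → f/4.5 → f/5 → f/5.6 → f/6.3 → f/7.1 → f/8 → f/9 — 2 2/3 stops stopped down (darker).
Net so far: 3 stops darker. Shutter speed: 1/5 → 1/4 → 0.3 → 0.4 → 0.5 → 0.6 → 0.8 → 1 → 1.3 → 1.6.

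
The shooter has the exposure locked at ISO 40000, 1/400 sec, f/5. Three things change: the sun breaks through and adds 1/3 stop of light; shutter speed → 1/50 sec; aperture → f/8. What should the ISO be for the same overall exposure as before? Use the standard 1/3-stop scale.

Scene light: 1/3 stop brighter.
Shutter speed: 1/400 → 1/320 → 1/250 → 1/200 → 1/160 → 1/125 → 1/100 → 1/80 → 1/60 → 1/50 — 3 stops longer (brighter).
Aperture: f/5 → f/5.6 → f/6.3 → f/7.1 → f/8 — 1 1/3 stops narrower (darker).
Net so far: 2 stops brighter. ISO: 40000 → 32000 → 25600 → 20000 → 16000 → 12800 → 10000.

ISO 10000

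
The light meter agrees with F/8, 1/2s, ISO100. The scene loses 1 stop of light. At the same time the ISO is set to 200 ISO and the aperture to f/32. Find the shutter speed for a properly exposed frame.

Scene light: 1 stop darker.
ISO: 100 → 200 — 1 stop higher (brighter).
Aperture: f/8 → f/11 → f/16 → f/22 → f/32 — 4 stops smaller aperture (darker).
Net so far: 4 stops darker. Shutter speed: 1/2 → 1 → 2 → 4 → 8.

8 s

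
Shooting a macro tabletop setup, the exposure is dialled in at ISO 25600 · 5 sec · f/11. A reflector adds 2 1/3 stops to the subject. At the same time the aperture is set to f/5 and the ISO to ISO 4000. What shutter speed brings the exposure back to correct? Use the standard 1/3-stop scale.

Scene light: 2 1/3 stops brighter.
Aperture: f/11 → f/10 → f/9 → f/8 → f/7.1 → f/6.3 → f/5.6 → f/5 — 2 1/3 stops larger aperture (brighter).
ISO: 25600 → 20000 → 16000 → 12800 → 10000 → 8000 → 6400 → 5000 → 4000 — 2 2/3 stops lower (darker).
Net so far: 2 stops brighter. Shutter speed: 5 → 4 → 3.2 → 2.5 → 2 → 1.6 → 1.3.

1.3 s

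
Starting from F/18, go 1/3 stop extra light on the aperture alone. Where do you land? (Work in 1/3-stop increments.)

Aperture: f/18 → f/16 — 1/3 stop wider (brighter).

f/16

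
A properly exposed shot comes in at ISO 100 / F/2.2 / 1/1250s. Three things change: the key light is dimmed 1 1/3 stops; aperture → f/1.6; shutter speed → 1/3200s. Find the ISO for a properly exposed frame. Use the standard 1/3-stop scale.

Scene light: 1 1/3 stops darker.
Aperture: f/2.2 → f/2 → f/1.8 → f/1.6 — 1 stop wider (brighter).
Shutter speed: 1/1250 → 1/1600 → 1/2000 → 1/2500 → 1/3200 — 1 1/3 stops faster (darker).
Net so far: 1 2/3 stops darker. ISO: 100 → 125 → 160 → 200 → 250 → 320.

ISO 320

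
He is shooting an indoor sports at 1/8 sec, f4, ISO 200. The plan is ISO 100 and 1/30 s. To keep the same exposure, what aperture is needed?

ISO: 200 → 100 — 1 stop dropped (darker).
Shutter speed: 1/8 → 1/15 → 1/30 — 2 stops faster (darker).
Net change so far: 3 stops darker. Offset with the aperture: f/4 → f/2.8 → f/2 → f/1.4.

f/1.4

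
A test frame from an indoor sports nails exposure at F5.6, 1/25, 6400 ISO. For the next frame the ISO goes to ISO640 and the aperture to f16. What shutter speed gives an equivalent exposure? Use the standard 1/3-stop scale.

ISO: 6400 → 5000 → 4000 → 3200 → 2500 → 2000 → 1600 → 1250 → 1000 → 800 → 640 — 3 1/3 stops dropped (darker).
Aperture: f/5.6 → f/6.3 → f/7.1 → f/8 → f/9 → f/10 → f/11 → f/13 → f/14 → f/16 — 3 stops narrower (darker).
Net change so far: 6 1/3 stops darker. Offset with the shutter speed: 1/25 → 1/20 → 1/15 → 1/13 → 1/10 → 1/8 → 1/6 → 1/5 → 1/4 → 0.3 → 0.4 → 0.5 → 0.6 → 0.8 → 1 → 1.3 → 1.6 → 2 → 2.5 → 3.2.

3.2 s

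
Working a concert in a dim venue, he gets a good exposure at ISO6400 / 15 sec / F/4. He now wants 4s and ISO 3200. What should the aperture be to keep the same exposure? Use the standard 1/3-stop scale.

f/1.4

Shutter speed: 15 → 13 → 10 → 8 → 6 → 5 → 4 — 2 stops shorter (darker).
ISO: 6400 → 5000 → 4000 → 3200 — 1 stop lower (darker).
Net change so far: 3 stops darker. Offset with the aperture: f/4 → f/3.5 → f/3.2 → f/2.8 → f/2.5 → f/2.2 → f/2 → f/1.8 → f/1.6 → f/1.4.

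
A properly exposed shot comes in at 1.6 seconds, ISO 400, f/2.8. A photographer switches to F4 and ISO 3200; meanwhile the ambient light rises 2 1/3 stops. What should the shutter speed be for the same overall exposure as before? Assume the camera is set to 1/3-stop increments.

1/13s

Scene light: 2 1/3 stops brighter.
Aperture: f/2.8 → f/3.2 → f/3.5 → f/4 — 1 stop narrower (darker).
ISO: 400 → 500 → 640 → 800 → 1000 → 1250 → 1600 → 2000 → 2500 → 3200 — 3 stops higher (brighter).
Net so far: 4 1/3 stops brighter. Shutter speed: 1.6 → 1.3 → 1 → 0.8 → 0.6 → 0.5 → 0.4 → 0.3 → 1/4 → 1/5 → 1/6 → 1/8 → 1/10 → 1/13.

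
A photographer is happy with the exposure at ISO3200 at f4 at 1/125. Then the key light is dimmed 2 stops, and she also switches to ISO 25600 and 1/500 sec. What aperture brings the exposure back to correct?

f/2.8

Scene light: 2 stops darker.
ISO: 3200 → 6400 → 12800 → 25600 — 3 stops higher (brighter).
Shutter speed: 1/125 → 1/250 → 1/500 — 2 stops shorter (darker).
Net so far: 1 stop darker. Aperture: f/4 → f/2.8.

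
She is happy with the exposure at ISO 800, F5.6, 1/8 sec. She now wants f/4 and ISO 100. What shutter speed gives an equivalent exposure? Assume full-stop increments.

Aperture: f/5.6 → f/4 — 1 stop wider (brighter).
ISO: 800 → 400 → 200 → 100 — 3 stops lower (darker).
Net change so far: 2 stops darker. Offset with the shutter speed: 1/8 → 1/4 → 1/2.

1/2s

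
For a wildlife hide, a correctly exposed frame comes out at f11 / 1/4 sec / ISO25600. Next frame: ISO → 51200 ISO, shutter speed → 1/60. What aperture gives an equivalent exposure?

f/4

ISO: 25600 → 51200 — 1 stop higher (brighter).
Shutter speed: 1/4 → 1/8 → 1/15 → 1/30 → 1/60 — 4 stops faster (darker).
Net change so far: 3 stops darker. Offset with the aperture: f/11 → f/8 → f/5.6 → f/4.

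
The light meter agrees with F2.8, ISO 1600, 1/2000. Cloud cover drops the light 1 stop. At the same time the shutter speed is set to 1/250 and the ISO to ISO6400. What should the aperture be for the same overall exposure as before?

f/11

Scene light: 1 stop darker.
Shutter speed: 1/2000 → 1/1000 → 1/500 → 1/250 — 3 stops slower (brighter).
ISO: 1600 → 3200 → 6400 — 2 stops raised (brighter).
Net so far: 4 stops brighter. Aperture: f/2.8 → f/4 → f/5.6 → f/8 → f/11.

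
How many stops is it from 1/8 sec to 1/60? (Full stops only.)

3 stops

1/8 → 1/15 → 1/30 → 1/60 — count the steps: 3 stops.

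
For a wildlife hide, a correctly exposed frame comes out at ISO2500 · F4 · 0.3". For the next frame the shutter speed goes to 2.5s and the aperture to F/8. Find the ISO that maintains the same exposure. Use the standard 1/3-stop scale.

Shutter speed: 0.3 → 0.4 → 0.5 → 0.6 → 0.8 → 1 → 1.3 → 1.6 → 2 → 2.5 — 3 stops slower (brighter).
Aperture: f/4 → f/4.5 → f/5 → f/5.6 → f/6.3 → f/7.1 → f/8 — 2 stops smaller aperture (darker).
Net change so far: 1 stop brighter. Offset with the ISO: 2500 → 2000 → 1600 → 1250.

ISO 1250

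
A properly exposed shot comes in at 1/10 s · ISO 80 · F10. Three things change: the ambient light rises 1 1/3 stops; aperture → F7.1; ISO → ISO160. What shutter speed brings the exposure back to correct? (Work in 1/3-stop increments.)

Scene light: 1 1/3 stops brighter.
Aperture: f/10 → f/9 → f/8 → f/7.1 — 1 stop larger aperture (brighter).
ISO: 80 → 100 → 125 → 160 — 1 stop raised (brighter).
Net so far: 3 1/3 stops brighter. Shutter speed: 1/10 → 1/13 → 1/15 → 1/20 → 1/25 → 1/30 → 1/40 → 1/50 → 1/60 → 1/80 → 1/100.

1/100s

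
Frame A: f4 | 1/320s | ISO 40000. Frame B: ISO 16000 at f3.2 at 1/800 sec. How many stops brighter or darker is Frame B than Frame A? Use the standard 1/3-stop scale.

Aperture: f/4 → f/3.5 → f/3.2 — 2/3 stop larger aperture (brighter).
Shutter speed: 1/320 → 1/400 → 1/500 → 1/640 → 1/800 — 1 1/3 stops faster (darker).
ISO: 40000 → 32000 → 25600 → 20000 → 16000 — 1 1/3 stops dropped (darker).
Net: +2/3 −1 1/3 −1 1/3 = −2 stops.

2 stops darker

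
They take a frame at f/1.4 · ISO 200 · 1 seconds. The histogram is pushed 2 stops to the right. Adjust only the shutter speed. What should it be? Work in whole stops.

Overexposed by 2 stops → need 2 stops darker.
Shutter speed: 1 → 1/2 → 1/4.

1/4s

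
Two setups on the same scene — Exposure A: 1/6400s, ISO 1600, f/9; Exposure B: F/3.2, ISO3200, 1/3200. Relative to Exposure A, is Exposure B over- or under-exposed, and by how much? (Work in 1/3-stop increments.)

5 stops brighter

Aperture: f/9 → f/8 → f/7.1 → f/6.3 → f/5.6 → f/5 → f/4.5 → f/4 → f/3.5 → f/3.2 — 3 stops wider (brighter).
Shutter speed: 1/6400 → 1/5000 → 1/4000 → 1/3200 — 1 stop slower (brighter).
ISO: 1600 → 2000 → 2500 → 3200 — 1 stop higher (brighter).
Net: +3 +1 +1 = +5 stops.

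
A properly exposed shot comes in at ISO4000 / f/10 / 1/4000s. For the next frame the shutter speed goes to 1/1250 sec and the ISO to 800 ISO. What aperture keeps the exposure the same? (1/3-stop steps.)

f/8

Shutter speed: 1/4000 → 1/3200 → 1/2500 → 1/2000 → 1/1600 → 1/1250 — 1 2/3 stops slower (brighter).
ISO: 4000 → 3200 → 2500 → 2000 → 1600 → 1250 → 1000 → 800 — 2 1/3 stops lower (darker).
Net change so far: 2/3 stop darker. Offset with the aperture: f/10 → f/9 → f/8.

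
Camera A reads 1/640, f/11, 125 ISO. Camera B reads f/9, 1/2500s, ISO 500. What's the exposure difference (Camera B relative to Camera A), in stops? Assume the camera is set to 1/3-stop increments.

Aperture: f/11 → f/10 → f/9 — 2/3 stop wider (brighter).
Shutter speed: 1/640 → 1/800 → 1/1000 → 1/1250 → 1/1600 → 1/2000 → 1/2500 — 2 stops shorter (darker).
ISO: 125 → 160 → 200 → 250 → 320 → 400 → 500 — 2 stops raised (brighter).
Net: +2/3 −2 +2 = +2/3 stops.

2/3 stop brighter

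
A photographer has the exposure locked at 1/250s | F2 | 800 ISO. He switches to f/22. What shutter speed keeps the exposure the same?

1/2s

Aperture: f/2 → f/2.8 → f/4 → f/5.6 → f/8 → f/11 → f/16 → f/22 — 7 stops smaller aperture (darker).
Need 7 stops brighter from the shutter speed: 1/250 → 1/125 → 1/60 → 1/30 → 1/15 → 1/8 → 1/4 → 1/2.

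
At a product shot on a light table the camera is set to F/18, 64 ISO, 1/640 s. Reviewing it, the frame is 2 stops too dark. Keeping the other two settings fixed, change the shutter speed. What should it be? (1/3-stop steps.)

Underexposed by 2 stops → need 2 stops brighter.
Shutter speed: 1/640 → 1/500 → 1/400 → 1/320 → 1/250 → 1/200 → 1/160.

1/160s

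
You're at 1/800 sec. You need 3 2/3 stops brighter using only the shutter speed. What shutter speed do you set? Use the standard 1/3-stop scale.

1/60s

Shutter speed: 1/800 → 1/640 → 1/500 → 1/400 → 1/320 → 1/250 → 1/200 → 1/160 → 1/125 → 1/100 → 1/80 → 1/60 — 3 2/3 stops slower (brighter).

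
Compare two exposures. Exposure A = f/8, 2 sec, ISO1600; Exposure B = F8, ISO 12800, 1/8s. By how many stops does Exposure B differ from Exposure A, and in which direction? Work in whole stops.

1 stop darker

Aperture: unchanged.
Shutter speed: 2 → 1 → 1/2 → 1/4 → 1/8 — 4 stops faster (darker).
ISO: 1600 → 3200 → 6400 → 12800 — 3 stops higher (brighter).
Net: −4 +3 = −1 stop.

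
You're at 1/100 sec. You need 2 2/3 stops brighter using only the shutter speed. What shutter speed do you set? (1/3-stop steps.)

1/15s

Shutter speed: 1/100 → 1/80 → 1/60 → 1/50 → 1/40 → 1/30 → 1/25 → 1/20 → 1/15 — 2 2/3 stops longer (brighter).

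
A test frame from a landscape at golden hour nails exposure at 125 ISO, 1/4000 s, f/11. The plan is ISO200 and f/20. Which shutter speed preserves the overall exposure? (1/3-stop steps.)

ISO: 125 → 160 → 200 — 2/3 stop raised (brighter).
Aperture: f/11 → f/13 → f/14 → f/16 → f/18 → f/20 — 1 2/3 stops narrower (darker).
Net change so far: 1 stop darker. Offset with the shutter speed: 1/4000 → 1/3200 → 1/2500 → 1/2000.

1/2000s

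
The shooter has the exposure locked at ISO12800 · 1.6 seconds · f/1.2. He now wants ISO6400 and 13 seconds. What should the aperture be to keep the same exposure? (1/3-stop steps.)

f/2.5

ISO: 12800 → 10000 → 8000 → 6400 — 1 stop lower (darker).
Shutter speed: 1.6 → 2 → 2.5 → 3.2 → 4 → 5 → 6 → 8 → 10 → 13 — 3 stops longer (brighter).
Net change so far: 2 stops brighter. Offset with the aperture: f/1.2 → f/1.4 → f/1.6 → f/1.8 → f/2 → f/2.2 → f/2.5.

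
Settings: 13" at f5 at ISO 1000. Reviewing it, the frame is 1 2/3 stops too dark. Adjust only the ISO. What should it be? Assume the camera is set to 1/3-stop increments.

ISO 3200

Underexposed by 1 2/3 stops → need 1 2/3 stops brighter.
ISO: 1000 → 1250 → 1600 → 2000 → 2500 → 3200.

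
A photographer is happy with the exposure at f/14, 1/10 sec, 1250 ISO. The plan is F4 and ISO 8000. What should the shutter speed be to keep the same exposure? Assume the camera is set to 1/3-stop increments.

1/800s

Aperture: f/14 → f/13 → f/11 → f/10 → f/9 → f/8 → f/7.1 → f/6.3 → f/5.6 → f/5 → f/4.5 → f/4 — 3 2/3 stops wider (brighter).
ISO: 1250 → 1600 → 2000 → 2500 → 3200 → 4000 → 5000 → 6400 → 8000 — 2 2/3 stops raised (brighter).
Net change so far: 6 1/3 stops brighter. Offset with the shutter speed: 1/10 → 1/13 → 1/15 → 1/20 → 1/25 → 1/30 → 1/40 → 1/50 → 1/60 → 1/80 → 1/100 → 1/125 → 1/160 → 1/200 → 1/250 → 1/320 → 1/400 → 1/500 → 1/640 → 1/800.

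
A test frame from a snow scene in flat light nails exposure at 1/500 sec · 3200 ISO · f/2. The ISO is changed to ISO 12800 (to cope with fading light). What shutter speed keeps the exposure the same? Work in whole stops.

1/2000s

ISO: 3200 → 6400 → 12800 — 2 stops raised (brighter).
Need 2 stops darker from the shutter speed: 1/500 → 1/1000 → 1/2000.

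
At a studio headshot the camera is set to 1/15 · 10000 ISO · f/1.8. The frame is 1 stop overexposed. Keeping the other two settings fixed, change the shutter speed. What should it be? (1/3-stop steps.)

1/30s

Overexposed by 1 stop → need 1 stop darker.
Shutter speed: 1/15 → 1/20 → 1/25 → 1/30.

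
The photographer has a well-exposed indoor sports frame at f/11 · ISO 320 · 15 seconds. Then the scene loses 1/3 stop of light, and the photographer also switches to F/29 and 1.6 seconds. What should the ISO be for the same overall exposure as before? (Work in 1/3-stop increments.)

ISO 25600

Scene light: 1/3 stop darker.
Aperture: f/11 → f/13 → f/14 → f/16 → f/18 → f/20 → f/22 → f/25 → f/29 — 2 2/3 stops narrower (darker).
Shutter speed: 15 → 13 → 10 → 8 → 6 → 5 → 4 → 3.2 → 2.5 → 2 → 1.6 — 3 1/3 stops shorter (darker).
Net so far: 6 1/3 stops darker. ISO: 320 → 400 → 500 → 640 → 800 → 1000 → 1250 → 1600 → 2000 → 2500 → 3200 → 4000 → 5000 → 6400 → 8000 → 10000 → 12800 → 16000 → 20000 → 25600.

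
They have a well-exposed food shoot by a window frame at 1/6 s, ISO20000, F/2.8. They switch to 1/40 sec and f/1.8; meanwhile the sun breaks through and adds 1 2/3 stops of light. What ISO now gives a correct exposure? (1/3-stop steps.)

ISO 16000

Scene light: 1 2/3 stops brighter.
Shutter speed: 1/6 → 1/8 → 1/10 → 1/13 → 1/15 → 1/20 → 1/25 → 1/30 → 1/40 — 2 2/3 stops shorter (darker).
Aperture: f/2.8 → f/2.5 → f/2.2 → f/2 → f/1.8 — 1 1/3 stops opened up (brighter).
Net so far: 1/3 stop brighter. ISO: 20000 → 16000.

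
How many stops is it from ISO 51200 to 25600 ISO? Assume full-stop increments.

1 stop

51200 → 25600 — count the steps: 1 stop.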